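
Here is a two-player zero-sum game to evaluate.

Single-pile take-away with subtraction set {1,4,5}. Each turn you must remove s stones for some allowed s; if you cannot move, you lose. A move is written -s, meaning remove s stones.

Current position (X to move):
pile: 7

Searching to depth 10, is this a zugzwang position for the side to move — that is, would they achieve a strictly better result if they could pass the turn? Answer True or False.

zugzwang(7, X) = False

[7] X move#1: -1:-1/6, -4:-1/3, -5:+1/2*
[2] O move#2: -1:-1/1*
[1] X move#3: -1:+1/0*
[0] end (terminal -1, O#4); searched 7 to 10
if X skipped the turn, O would face:
~ [7] O move#1: -1:-1/6, -4:-1/3, -5:+1/2*
~ [2] X move#2: -1:-1/1*
~ [1] O move#3: -1:+1/0*
~ [0] end (terminal -1, X#4); searched 7 to 10
compare (X): move=+1 vs pass=-1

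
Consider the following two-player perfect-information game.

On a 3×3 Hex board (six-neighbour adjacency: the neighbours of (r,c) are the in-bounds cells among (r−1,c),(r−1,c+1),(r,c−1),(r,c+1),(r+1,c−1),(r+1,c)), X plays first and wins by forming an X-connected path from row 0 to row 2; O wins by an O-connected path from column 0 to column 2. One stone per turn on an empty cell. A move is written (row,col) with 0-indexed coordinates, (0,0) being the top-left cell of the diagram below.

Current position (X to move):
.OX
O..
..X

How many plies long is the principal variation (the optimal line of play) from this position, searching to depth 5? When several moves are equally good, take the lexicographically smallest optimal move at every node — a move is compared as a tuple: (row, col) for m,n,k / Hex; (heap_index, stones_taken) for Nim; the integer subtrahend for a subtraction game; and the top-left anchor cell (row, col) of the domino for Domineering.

PV length from [.OX/O../..X]: 3 plies

ply 1, X at .OX/O../..X | (0,0)=+1→XOX/O../..X*; (1,1)=+1→.OX/OX./..X; (1,2)=+1→.OX/O.X/..X; (2,0)=+1→.OX/O../X.X; (2,1)=+1→.OX/O../.XX
ply 2, O at XOX/O../..X | (1,1)=-1→XOX/OO./..X*; (1,2)=-1→XOX/O.O/..X; (2,0)=-1→XOX/O../O.X; (2,1)=-1→XOX/O../.OX
ply 3, X at XOX/OO./..X | (1,2)=+1→XOX/OOX/..X*; (2,0)=-1→XOX/OO./X.X; (2,1)=-1→XOX/OO./.XX
ply 4: XOX/OOX/..X is terminal -1 (O); from .OX/O../..X depth 5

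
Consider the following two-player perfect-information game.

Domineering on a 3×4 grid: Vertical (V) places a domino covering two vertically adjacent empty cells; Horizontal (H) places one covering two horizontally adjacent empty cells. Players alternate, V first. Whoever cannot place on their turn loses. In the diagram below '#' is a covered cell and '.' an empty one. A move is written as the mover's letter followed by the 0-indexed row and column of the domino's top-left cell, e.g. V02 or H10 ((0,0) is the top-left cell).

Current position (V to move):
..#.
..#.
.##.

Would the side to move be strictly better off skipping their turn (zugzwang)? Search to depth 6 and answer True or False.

zugzwang(..#./..#./.##., V) = False

p1 V@[..#./..#./.##.]: V00[#.#./#.#./.##.]+1* V01[.##./.##./.##.]+1 V03[..##/..##/.##.]-1 V10[..#./#.#./###.]+1 V13[..#./..##/.###]-1
p2 H@[#.#./#.#./.##.] terminal -1; root [..#./..#./.##.] d6
if V skipped the turn, H would face:
~ p1 H@[..#./..#./.##.]: H00[###./..#./.##.]-1 H10[..#./###./.##.]+1*
~ p2 V@[..#./###./.##.]: V03[..##/####/.##.]-1* V13[..#./####/.###]-1
~ p3 H@[..##/####/.##.]: H00[####/####/.##.]+1*
~ p4 V@[####/####/.##.] terminal -1; root [..#./..#./.##.] d6
compare (V): move=+1 vs pass=-1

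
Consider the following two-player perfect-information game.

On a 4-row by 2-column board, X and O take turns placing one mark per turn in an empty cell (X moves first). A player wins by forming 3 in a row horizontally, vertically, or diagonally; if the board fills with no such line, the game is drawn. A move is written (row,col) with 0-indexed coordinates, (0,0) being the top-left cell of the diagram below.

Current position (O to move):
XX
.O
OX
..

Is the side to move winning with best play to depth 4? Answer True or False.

O winning at [XX/.O/OX/..]: False

[XX/.O/OX/..] O move#1: (1,0):+0/XX/OO/OX/..*, (3,0):+0/XX/.O/OX/O., (3,1):+0/XX/.O/OX/.O
[XX/OO/OX/..] X move#2: (3,0):+0/XX/OO/OX/X.*, (3,1):-1/XX/OO/OX/.X
[XX/OO/OX/X.] O move#3: (3,1):+0/XX/OO/OX/XO*
[XX/OO/OX/XO] end (terminal +0, X#4); searched XX/.O/OX/.. to 4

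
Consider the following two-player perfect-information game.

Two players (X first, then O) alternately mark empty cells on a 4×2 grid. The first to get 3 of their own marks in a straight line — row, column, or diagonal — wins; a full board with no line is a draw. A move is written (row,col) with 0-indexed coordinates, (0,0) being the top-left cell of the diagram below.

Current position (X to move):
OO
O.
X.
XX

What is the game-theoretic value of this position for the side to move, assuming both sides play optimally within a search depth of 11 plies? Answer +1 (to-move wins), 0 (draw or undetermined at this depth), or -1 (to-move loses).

value(OO/O./X./XX, X) = 0

[OO/O./X./XX] X move#1: (1,1):+0/OO/OX/X./XX*, (2,1):+0/OO/O./XX/XX
[OO/OX/X./XX] O move#2: (2,1):+0/OO/OX/XO/XX*
[OO/OX/XO/XX] end (terminal +0, X#3); searched OO/O./X./XX to 11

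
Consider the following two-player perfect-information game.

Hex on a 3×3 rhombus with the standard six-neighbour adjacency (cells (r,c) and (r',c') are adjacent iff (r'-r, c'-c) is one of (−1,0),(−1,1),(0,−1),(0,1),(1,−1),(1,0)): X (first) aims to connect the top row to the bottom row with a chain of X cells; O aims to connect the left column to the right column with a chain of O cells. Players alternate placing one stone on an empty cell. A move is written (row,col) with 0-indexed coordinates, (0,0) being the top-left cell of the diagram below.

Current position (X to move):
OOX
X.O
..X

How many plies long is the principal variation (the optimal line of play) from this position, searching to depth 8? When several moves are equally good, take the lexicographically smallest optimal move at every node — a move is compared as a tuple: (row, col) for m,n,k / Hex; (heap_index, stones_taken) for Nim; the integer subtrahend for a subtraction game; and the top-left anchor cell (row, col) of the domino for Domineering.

PV length from [OOX/X.O/..X]: 3 plies

[OOX/X.O/..X] X move#1: (1,1):+1/OOX/XXO/..X*, (2,0):-1/OOX/X.O/X.X, (2,1):-1/OOX/X.O/.XX
[OOX/XXO/..X] O move#2: (2,0):-1/OOX/XXO/O.X*, (2,1):-1/OOX/XXO/.OX
[OOX/XXO/O.X] X move#3: (2,1):+1/OOX/XXO/OXX*
[OOX/XXO/OXX] end (terminal -1, O#4); searched OOX/X.O/..X to 8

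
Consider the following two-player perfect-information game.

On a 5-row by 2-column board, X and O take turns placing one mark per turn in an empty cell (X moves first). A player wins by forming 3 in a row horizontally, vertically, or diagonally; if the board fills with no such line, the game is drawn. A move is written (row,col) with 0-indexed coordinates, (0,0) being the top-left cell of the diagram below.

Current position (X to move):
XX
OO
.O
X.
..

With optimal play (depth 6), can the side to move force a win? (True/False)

X winning at [XX/OO/.O/X./..]: False

p1 X@[XX/OO/.O/X./..]: (2,0)[XX/OO/XO/X./..]-1 (3,1)[XX/OO/.O/XX/..]+0* (4,0)[XX/OO/.O/X./X.]-1 (4,1)[XX/OO/.O/X./.X]-1
p2 O@[XX/OO/.O/XX/..]: (2,0)[XX/OO/OO/XX/..]+0* (4,0)[XX/OO/.O/XX/O.]+0 (4,1)[XX/OO/.O/XX/.O]+0
p3 X@[XX/OO/OO/XX/..]: (4,0)[XX/OO/OO/XX/X.]+0* (4,1)[XX/OO/OO/XX/.X]+0
p4 O@[XX/OO/OO/XX/X.]: (4,1)[XX/OO/OO/XX/XO]+0*
p5 X@[XX/OO/OO/XX/XO] terminal +0; root [XX/OO/.O/X./..] d6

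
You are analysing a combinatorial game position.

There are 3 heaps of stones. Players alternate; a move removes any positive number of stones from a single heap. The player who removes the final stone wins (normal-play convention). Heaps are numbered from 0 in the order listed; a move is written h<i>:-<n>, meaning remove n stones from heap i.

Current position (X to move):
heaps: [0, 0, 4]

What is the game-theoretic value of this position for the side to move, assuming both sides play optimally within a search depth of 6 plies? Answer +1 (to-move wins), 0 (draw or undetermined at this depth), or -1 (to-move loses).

p1 X@[(0,0,4)]: h2:-1[(0,0,3)]-1 h2:-2[(0,0,2)]-1 h2:-3[(0,0,1)]-1 h2:-4[(0,0,0)]+1*
p2 O@[(0,0,0)] terminal -1; root [(0,0,4)] d6

value((0,0,4), X) = +1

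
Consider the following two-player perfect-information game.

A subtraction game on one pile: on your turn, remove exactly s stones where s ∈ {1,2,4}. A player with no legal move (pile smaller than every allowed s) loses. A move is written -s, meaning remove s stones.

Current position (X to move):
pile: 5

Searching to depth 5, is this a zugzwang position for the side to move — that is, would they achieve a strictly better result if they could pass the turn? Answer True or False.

zugzwang(5, X) = False

p1 X@[5]: -1[4]-1 -2[3]+1* -4[1]-1
p2 O@[3]: -1[2]-1* -2[1]-1
p3 X@[2]: -1[1]-1 -2[0]+1*
p4 O@[0] terminal -1; root [5] d5
pass branch (O moves first from the same position):
  | p1 O@[5]: -1[4]-1 -2[3]+1* -4[1]-1
  | p2 X@[3]: -1[2]-1* -2[1]-1
  | p3 O@[2]: -1[1]-1 -2[0]+1*
  | p4 X@[0] terminal -1; root [5] d5
X moving scores +1; X passing scores -1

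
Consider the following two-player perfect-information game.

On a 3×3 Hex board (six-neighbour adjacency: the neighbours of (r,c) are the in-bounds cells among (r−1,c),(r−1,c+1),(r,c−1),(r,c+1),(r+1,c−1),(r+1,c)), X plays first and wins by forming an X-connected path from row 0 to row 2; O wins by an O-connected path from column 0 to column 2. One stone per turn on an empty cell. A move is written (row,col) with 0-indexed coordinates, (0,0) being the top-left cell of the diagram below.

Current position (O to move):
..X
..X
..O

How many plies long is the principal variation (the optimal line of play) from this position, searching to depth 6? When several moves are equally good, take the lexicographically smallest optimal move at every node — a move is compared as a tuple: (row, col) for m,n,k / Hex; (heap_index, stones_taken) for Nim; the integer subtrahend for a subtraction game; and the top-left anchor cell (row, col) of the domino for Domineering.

[..X/..X/..O] O move#1: (0,0):-1/O.X/..X/..O*, (0,1):-1/.OX/..X/..O, (1,0):-1/..X/O.X/..O, (1,1):-1/..X/.OX/..O, (2,0):-1/..X/..X/O.O, (2,1):-1/..X/..X/.OO
[O.X/..X/..O] X move#2: (0,1):+1/OXX/..X/..O*, (1,0):+1/O.X/X.X/..O, (1,1):+1/O.X/.XX/..O, (2,0):+1/O.X/..X/X.O, (2,1):+1/O.X/..X/.XO
[OXX/..X/..O] O move#3: (1,0):-1/OXX/O.X/..O*, (1,1):-1/OXX/.OX/..O, (2,0):-1/OXX/..X/O.O, (2,1):-1/OXX/..X/.OO
[OXX/O.X/..O] X move#4: (1,1):+1/OXX/OXX/..O*, (2,0):+1/OXX/O.X/X.O, (2,1):+1/OXX/O.X/.XO
[OXX/OXX/..O] O move#5: (2,0):-1/OXX/OXX/O.O*, (2,1):-1/OXX/OXX/.OO
[OXX/OXX/O.O] X move#6: (2,1):+1/OXX/OXX/OXO*
[OXX/OXX/OXO] end (terminal -1, O#7); searched ..X/..X/..O to 6

PV length from [..X/..X/..O]: 6 plies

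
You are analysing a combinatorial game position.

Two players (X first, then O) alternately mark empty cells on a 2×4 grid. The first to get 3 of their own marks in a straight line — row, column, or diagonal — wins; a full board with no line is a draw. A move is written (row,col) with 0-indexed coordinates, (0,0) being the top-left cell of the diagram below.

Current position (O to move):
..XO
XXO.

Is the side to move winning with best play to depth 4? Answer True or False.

O winning at [..XO/XXO.]: False

[..XO/XXO.] O move#1: (0,0):+0/O.XO/XXO.*, (0,1):+0/.OXO/XXO., (1,3):+0/..XO/XXOO
[O.XO/XXO.] X move#2: (0,1):+0/OXXO/XXO.*, (1,3):+0/O.XO/XXOX
[OXXO/XXO.] O move#3: (1,3):+0/OXXO/XXOO*
[OXXO/XXOO] end (terminal +0, X#4); searched ..XO/XXO. to 4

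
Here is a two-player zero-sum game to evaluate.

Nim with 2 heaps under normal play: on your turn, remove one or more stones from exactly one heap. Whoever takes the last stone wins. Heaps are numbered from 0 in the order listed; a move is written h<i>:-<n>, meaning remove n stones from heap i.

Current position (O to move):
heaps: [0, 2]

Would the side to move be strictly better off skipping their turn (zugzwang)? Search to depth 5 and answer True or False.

ply 1, O at (0,2) | h1:-1=-1→(0,1); h1:-2=+1→(0,0)*
ply 2: (0,0) is terminal -1 (X); from (0,2) depth 5
pass branch (X moves first from the same position):
  | ply 1, X at (0,2) | h1:-1=-1→(0,1); h1:-2=+1→(0,0)*
  | ply 2: (0,0) is terminal -1 (O); from (0,2) depth 5
O moving scores +1; O passing scores -1

zugzwang((0,2), O) = False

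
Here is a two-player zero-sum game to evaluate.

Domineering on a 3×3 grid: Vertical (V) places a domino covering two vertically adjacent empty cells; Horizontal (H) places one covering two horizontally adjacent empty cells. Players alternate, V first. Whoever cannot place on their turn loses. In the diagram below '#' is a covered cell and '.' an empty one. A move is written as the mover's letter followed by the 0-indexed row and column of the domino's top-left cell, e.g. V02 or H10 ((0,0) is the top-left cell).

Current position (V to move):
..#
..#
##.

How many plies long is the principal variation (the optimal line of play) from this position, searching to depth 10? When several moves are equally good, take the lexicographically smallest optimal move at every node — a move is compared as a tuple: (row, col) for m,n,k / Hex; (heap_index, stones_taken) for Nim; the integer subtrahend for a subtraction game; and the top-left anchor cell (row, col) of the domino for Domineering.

ply 1, V at ..#/..#/##. | V00=+1→#.#/#.#/##.*; V01=+1→.##/.##/##.
ply 2: #.#/#.#/##. is terminal -1 (H); from ..#/..#/##. depth 10

PV length from [..#/..#/##.]: 1 ply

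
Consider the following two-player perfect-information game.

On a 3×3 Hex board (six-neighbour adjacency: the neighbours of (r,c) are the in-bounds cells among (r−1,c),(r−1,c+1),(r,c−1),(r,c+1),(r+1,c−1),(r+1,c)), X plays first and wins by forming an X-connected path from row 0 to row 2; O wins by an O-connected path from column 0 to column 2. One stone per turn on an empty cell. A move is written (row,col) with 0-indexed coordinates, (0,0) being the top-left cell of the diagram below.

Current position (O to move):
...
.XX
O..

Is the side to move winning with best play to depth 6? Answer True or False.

O winning at [.../.XX/O..]: False

ply 1, O at .../.XX/O.. | (0,0)=-1→O../.XX/O..*; (0,1)=-1→.O./.XX/O..; (0,2)=-1→..O/.XX/O..; (1,0)=-1→.../OXX/O..; (2,1)=-1→.../.XX/OO.; (2,2)=-1→.../.XX/O.O
ply 2, X at O../.XX/O.. | (0,1)=+1→OX./.XX/O..*; (0,2)=+1→O.X/.XX/O..; (1,0)=+1→O../XXX/O..; (2,1)=+1→O../.XX/OX.; (2,2)=+1→O../.XX/O.X
ply 3, O at OX./.XX/O.. | (0,2)=-1→OXO/.XX/O..*; (1,0)=-1→OX./OXX/O..; (2,1)=-1→OX./.XX/OO.; (2,2)=-1→OX./.XX/O.O
ply 4, X at OXO/.XX/O.. | (1,0)=+1→OXO/XXX/O..*; (2,1)=+1→OXO/.XX/OX.; (2,2)=+1→OXO/.XX/O.X
ply 5, O at OXO/XXX/O.. | (2,1)=-1→OXO/XXX/OO.*; (2,2)=-1→OXO/XXX/O.O
ply 6, X at OXO/XXX/OO. | (2,2)=+1→OXO/XXX/OOX*
ply 7: OXO/XXX/OOX is terminal -1 (O); from .../.XX/O.. depth 6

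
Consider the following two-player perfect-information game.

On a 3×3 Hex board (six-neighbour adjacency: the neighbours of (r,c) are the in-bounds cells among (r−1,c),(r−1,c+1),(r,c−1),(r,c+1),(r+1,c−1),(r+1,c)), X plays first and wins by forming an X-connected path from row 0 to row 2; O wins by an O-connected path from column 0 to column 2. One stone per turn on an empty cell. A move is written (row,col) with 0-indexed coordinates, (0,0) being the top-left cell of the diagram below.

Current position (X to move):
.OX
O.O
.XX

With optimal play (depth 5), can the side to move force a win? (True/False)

X winning at [.OX/O.O/.XX]: True

ply 1, X at .OX/O.O/.XX | (0,0)=-1→XOX/O.O/.XX; (1,1)=+1→.OX/OXO/.XX*; (2,0)=-1→.OX/O.O/XXX
ply 2: .OX/OXO/.XX is terminal -1 (O); from .OX/O.O/.XX depth 5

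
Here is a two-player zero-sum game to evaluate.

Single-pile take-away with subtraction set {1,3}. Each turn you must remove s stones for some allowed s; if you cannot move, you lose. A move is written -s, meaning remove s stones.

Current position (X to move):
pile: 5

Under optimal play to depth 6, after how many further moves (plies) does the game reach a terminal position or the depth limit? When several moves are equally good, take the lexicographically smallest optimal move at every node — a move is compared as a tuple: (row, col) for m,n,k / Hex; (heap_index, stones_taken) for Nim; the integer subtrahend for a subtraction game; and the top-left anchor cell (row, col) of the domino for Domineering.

[5] X move#1: -1:+1/4*, -3:+1/2
[4] O move#2: -1:-1/3*, -3:-1/1
[3] X move#3: -1:+1/2*, -3:+1/0
[2] O move#4: -1:-1/1*
[1] X move#5: -1:+1/0*
[0] end (terminal -1, O#6); searched 5 to 6

PV length from [5]: 5 plies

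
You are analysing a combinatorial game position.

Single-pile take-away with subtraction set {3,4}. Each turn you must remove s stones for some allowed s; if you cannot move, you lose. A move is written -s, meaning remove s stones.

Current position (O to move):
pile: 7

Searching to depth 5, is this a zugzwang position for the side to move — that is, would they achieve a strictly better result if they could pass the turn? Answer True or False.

zugzwang(7, O) = True

ply 1, O at 7 | -3=-1→4*; -4=-1→3
ply 2, X at 4 | -3=+1→1*; -4=+1→0
ply 3: 1 is terminal -1 (O); from 7 depth 5
pass branch (X moves first from the same position):
  | ply 1, X at 7 | -3=-1→4*; -4=-1→3
  | ply 2, O at 4 | -3=+1→1*; -4=+1→0
  | ply 3: 1 is terminal -1 (X); from 7 depth 5
O moving scores -1; O passing scores +1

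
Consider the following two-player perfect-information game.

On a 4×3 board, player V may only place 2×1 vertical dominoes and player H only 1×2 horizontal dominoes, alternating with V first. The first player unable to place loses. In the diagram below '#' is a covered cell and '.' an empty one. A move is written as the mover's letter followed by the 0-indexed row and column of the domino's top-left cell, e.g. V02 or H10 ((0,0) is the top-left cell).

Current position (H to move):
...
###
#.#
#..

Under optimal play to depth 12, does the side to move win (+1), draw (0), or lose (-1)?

value(.../###/#.#/#.., H) = +1

ply 1, H at .../###/#.#/#.. | H00=-1→##./###/#.#/#..; H01=-1→.##/###/#.#/#..; H31=+1→.../###/#.#/###*
ply 2: .../###/#.#/### is terminal -1 (V); from .../###/#.#/#.. depth 12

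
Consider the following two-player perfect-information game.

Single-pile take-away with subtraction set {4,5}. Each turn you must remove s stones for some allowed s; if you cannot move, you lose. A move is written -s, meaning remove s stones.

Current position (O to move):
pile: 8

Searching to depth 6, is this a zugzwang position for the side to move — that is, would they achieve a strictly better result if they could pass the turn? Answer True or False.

ply 1, O at 8 | -4=-1→4; -5=+1→3*
ply 2: 3 is terminal -1 (X); from 8 depth 6
if O skipped the turn, X would face:
~ ply 1, X at 8 | -4=-1→4; -5=+1→3*
~ ply 2: 3 is terminal -1 (O); from 8 depth 6
compare (O): move=+1 vs pass=-1

zugzwang(8, O) = False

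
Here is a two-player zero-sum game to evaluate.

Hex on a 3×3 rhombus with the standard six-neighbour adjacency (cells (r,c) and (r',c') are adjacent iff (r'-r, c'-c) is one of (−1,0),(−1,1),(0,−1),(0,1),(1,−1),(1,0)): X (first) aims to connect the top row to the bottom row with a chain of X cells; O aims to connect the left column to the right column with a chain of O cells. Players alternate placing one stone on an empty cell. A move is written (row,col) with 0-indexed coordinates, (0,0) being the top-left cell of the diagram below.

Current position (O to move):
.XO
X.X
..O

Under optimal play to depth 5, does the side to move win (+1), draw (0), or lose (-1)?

value(.XO/X.X/..O, O) = +1

p1 O@[.XO/X.X/..O]: (0,0)[OXO/X.X/..O]-1 (1,1)[.XO/XOX/..O]-1 (2,0)[.XO/X.X/O.O]+1* (2,1)[.XO/X.X/.OO]-1
p2 X@[.XO/X.X/O.O]: (0,0)[XXO/X.X/O.O]-1* (1,1)[.XO/XXX/O.O]-1 (2,1)[.XO/X.X/OXO]-1
p3 O@[XXO/X.X/O.O]: (1,1)[XXO/XOX/O.O]+1* (2,1)[XXO/X.X/OOO]+1
p4 X@[XXO/XOX/O.O] terminal -1; root [.XO/X.X/..O] d5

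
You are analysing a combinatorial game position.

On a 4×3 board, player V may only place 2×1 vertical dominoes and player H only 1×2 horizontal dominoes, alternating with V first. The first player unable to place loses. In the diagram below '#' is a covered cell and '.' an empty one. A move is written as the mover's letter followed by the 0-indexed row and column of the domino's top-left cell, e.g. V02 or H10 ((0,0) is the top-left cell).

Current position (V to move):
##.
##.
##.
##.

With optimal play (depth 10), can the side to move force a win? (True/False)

ply 1, V at ##./##./##./##. | V02=+1→###/###/##./##.*; V12=+1→##./###/###/##.; V22=+1→##./##./###/###
ply 2: ###/###/##./##. is terminal -1 (H); from ##./##./##./##. depth 10

V winning at [##./##./##./##.]: True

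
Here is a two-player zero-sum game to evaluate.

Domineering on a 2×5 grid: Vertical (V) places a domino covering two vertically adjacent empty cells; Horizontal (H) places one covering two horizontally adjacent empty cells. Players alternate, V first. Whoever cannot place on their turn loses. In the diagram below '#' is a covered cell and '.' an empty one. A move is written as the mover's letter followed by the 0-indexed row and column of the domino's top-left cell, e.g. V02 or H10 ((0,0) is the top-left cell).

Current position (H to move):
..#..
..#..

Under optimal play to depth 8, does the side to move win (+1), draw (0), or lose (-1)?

ply 1, H at ..#../..#.. | H00=-1→###../..#..*; H03=-1→..###/..#..; H10=-1→..#../###..; H13=-1→..#../..###
ply 2, V at ###../..#.. | V03=+1→####./..##.*; V04=+1→###.#/..#.#
ply 3, H at ####./..##. | H10=-1→####./####.*
ply 4, V at ####./####. | V04=+1→#####/#####*
ply 5: #####/##### is terminal -1 (H); from ..#../..#.. depth 8

value(..#../..#.., H) = -1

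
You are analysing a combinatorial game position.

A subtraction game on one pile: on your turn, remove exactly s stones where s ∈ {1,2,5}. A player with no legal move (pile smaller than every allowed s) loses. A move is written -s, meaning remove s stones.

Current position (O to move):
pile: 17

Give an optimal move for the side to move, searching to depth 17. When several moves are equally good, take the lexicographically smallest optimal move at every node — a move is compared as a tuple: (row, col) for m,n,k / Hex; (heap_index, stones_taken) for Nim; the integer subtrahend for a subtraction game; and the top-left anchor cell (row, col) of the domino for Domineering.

p1 O@[17]: -1[16]-1 -2[15]+1* -5[12]+1
p2 X@[15]: -1[14]-1* -2[13]-1 -5[10]-1
p3 O@[14]: -1[13]-1 -2[12]+1* -5[9]+1
p4 X@[12]: -1[11]-1* -2[10]-1 -5[7]-1
p5 O@[11]: -1[10]-1 -2[9]+1* -5[6]+1
p6 X@[9]: -1[8]-1* -2[7]-1 -5[4]-1
p7 O@[8]: -1[7]-1 -2[6]+1* -5[3]+1
p8 X@[6]: -1[5]-1* -2[4]-1 -5[1]-1
p9 O@[5]: -1[4]-1 -2[3]+1* -5[0]+1
p10 X@[3]: -1[2]-1* -2[1]-1
p11 O@[2]: -1[1]-1 -2[0]+1*
p12 X@[0] terminal -1; root [17] d17

O's best at [17]: -2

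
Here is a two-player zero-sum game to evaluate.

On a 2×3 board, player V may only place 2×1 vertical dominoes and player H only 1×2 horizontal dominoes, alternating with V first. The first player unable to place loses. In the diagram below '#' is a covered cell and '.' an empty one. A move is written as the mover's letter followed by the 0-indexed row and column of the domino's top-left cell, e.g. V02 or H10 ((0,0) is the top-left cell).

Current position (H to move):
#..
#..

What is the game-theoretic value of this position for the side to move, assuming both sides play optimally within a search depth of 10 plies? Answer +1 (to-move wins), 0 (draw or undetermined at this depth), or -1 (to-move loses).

value(#../#.., H) = +1

ply 1, H at #../#.. | H01=+1→###/#..*; H11=+1→#../###
ply 2: ###/#.. is terminal -1 (V); from #../#.. depth 10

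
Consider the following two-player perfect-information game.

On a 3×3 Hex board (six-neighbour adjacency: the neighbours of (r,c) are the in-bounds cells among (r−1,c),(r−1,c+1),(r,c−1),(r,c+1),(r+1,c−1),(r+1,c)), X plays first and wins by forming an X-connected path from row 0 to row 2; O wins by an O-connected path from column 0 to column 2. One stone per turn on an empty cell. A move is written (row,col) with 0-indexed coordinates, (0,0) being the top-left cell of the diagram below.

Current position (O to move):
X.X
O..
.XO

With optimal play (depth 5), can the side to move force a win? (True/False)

ply 1, O at X.X/O../.XO | (0,1)=-1→XOX/O../.XO*; (1,1)=-1→X.X/OO./.XO; (1,2)=-1→X.X/O.O/.XO; (2,0)=-1→X.X/O../OXO
ply 2, X at XOX/O../.XO | (1,1)=+1→XOX/OX./.XO*; (1,2)=+1→XOX/O.X/.XO; (2,0)=+1→XOX/O../XXO
ply 3: XOX/OX./.XO is terminal -1 (O); from X.X/O../.XO depth 5

O winning at [X.X/O../.XO]: False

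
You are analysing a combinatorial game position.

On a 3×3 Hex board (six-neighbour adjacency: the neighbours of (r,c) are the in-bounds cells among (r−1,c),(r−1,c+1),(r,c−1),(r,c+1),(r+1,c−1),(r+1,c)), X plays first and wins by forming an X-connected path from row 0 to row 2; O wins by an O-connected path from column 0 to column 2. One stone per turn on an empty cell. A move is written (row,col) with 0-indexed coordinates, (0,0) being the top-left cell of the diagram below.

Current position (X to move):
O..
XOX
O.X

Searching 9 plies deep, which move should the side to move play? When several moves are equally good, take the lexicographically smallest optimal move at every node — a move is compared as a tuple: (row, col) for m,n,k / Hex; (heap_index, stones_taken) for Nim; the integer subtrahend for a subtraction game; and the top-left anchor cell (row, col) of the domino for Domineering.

p1 X@[O../XOX/O.X]: (0,1)[OX./XOX/O.X]-1 (0,2)[O.X/XOX/O.X]+1* (2,1)[O../XOX/OXX]-1
p2 O@[O.X/XOX/O.X] terminal -1; root [O../XOX/O.X] d9

X's best at [O../XOX/O.X]: (0,2)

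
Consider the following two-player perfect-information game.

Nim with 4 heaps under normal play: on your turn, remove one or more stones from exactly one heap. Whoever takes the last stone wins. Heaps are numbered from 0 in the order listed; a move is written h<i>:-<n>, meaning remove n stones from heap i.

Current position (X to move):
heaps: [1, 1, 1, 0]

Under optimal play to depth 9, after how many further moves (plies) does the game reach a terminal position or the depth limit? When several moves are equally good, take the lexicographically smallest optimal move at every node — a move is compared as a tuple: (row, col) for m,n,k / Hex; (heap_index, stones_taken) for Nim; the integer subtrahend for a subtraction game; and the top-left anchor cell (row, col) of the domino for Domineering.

ply 1, X at (1,1,1,0) | h0:-1=+1→(0,1,1,0)*; h1:-1=+1→(1,0,1,0); h2:-1=+1→(1,1,0,0)
ply 2, O at (0,1,1,0) | h1:-1=-1→(0,0,1,0)*; h2:-1=-1→(0,1,0,0)
ply 3, X at (0,0,1,0) | h2:-1=+1→(0,0,0,0)*
ply 4: (0,0,0,0) is terminal -1 (O); from (1,1,1,0) depth 9

PV length from [(1,1,1,0)]: 3 plies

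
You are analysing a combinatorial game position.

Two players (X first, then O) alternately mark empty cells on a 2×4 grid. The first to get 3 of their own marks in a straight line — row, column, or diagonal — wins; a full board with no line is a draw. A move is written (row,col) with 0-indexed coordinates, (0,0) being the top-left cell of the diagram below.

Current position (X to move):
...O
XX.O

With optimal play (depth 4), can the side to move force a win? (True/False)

X winning at [...O/XX.O]: True

[...O/XX.O] X move#1: (0,0):+0/X..O/XX.O, (0,1):+0/.X.O/XX.O, (0,2):+0/..XO/XX.O, (1,2):+1/...O/XXXO*
[...O/XXXO] end (terminal -1, O#2); searched ...O/XX.O to 4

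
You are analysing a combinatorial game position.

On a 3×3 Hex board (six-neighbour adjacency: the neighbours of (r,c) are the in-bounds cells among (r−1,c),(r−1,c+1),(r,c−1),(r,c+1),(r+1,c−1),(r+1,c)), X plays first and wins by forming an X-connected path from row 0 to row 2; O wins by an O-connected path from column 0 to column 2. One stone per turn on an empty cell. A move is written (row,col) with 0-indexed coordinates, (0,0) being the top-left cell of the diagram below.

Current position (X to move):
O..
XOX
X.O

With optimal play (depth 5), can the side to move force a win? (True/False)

ply 1, X at O../XOX/X.O | (0,1)=+1→OX./XOX/X.O*; (0,2)=+1→O.X/XOX/X.O; (2,1)=+1→O../XOX/XXO
ply 2: OX./XOX/X.O is terminal -1 (O); from O../XOX/X.O depth 5

X winning at [O../XOX/X.O]: True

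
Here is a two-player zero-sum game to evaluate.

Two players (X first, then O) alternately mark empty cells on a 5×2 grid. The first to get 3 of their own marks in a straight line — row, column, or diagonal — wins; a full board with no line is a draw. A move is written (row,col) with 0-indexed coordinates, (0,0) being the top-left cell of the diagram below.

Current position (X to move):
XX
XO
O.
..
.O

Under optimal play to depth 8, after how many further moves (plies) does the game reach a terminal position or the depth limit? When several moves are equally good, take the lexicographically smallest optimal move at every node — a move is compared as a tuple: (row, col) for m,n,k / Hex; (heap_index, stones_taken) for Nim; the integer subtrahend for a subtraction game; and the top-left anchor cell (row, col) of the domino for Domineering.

ply 1, X at XX/XO/O./../.O | (2,1)=+0→XX/XO/OX/../.O*; (3,0)=+0→XX/XO/O./X./.O; (3,1)=+0→XX/XO/O./.X/.O; (4,0)=+0→XX/XO/O./../XO
ply 2, O at XX/XO/OX/../.O | (3,0)=+0→XX/XO/OX/O./.O*; (3,1)=+0→XX/XO/OX/.O/.O; (4,0)=+0→XX/XO/OX/../OO
ply 3, X at XX/XO/OX/O./.O | (3,1)=-1→XX/XO/OX/OX/.O; (4,0)=+0→XX/XO/OX/O./XO*
ply 4, O at XX/XO/OX/O./XO | (3,1)=+0→XX/XO/OX/OO/XO*
ply 5: XX/XO/OX/OO/XO is terminal +0 (X); from XX/XO/O./../.O depth 8

PV length from [XX/XO/O./../.O]: 4 plies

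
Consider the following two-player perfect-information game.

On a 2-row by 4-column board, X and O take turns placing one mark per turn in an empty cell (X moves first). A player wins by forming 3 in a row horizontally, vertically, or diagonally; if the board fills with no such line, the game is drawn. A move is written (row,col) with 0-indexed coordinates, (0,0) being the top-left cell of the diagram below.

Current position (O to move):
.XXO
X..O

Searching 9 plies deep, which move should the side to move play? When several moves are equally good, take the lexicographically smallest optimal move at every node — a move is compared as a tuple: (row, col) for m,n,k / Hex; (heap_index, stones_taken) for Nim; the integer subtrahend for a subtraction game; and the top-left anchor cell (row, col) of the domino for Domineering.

ply 1, O at .XXO/X..O | (0,0)=+0→OXXO/X..O*; (1,1)=-1→.XXO/XO.O; (1,2)=-1→.XXO/X.OO
ply 2, X at OXXO/X..O | (1,1)=+0→OXXO/XX.O*; (1,2)=+0→OXXO/X.XO
ply 3, O at OXXO/XX.O | (1,2)=+0→OXXO/XXOO*
ply 4: OXXO/XXOO is terminal +0 (X); from .XXO/X..O depth 9

O's best at [.XXO/X..O]: (0,0)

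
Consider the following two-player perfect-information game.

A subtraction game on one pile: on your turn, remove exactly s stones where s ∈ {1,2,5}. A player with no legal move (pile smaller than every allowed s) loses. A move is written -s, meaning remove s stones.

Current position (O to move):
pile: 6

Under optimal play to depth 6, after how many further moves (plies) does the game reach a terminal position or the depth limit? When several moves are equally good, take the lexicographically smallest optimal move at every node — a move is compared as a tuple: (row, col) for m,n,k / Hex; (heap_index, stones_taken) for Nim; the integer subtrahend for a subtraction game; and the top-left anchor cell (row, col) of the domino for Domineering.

p1 O@[6]: -1[5]-1* -2[4]-1 -5[1]-1
p2 X@[5]: -1[4]-1 -2[3]+1* -5[0]+1
p3 O@[3]: -1[2]-1* -2[1]-1
p4 X@[2]: -1[1]-1 -2[0]+1*
p5 O@[0] terminal -1; root [6] d6

PV length from [6]: 4 plies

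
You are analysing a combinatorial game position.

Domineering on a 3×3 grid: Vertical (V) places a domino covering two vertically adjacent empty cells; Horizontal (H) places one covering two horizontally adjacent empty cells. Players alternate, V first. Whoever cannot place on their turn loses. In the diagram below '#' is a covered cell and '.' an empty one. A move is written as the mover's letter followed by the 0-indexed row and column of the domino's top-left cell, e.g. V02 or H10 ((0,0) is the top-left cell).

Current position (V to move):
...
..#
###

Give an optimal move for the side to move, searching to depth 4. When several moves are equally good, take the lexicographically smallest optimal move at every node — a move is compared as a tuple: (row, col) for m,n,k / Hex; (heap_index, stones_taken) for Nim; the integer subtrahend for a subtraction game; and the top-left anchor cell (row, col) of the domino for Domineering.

V's best at [.../..#/###]: V01

ply 1, V at .../..#/### | V00=-1→#../#.#/###; V01=+1→.#./.##/###*
ply 2: .#./.##/### is terminal -1 (H); from .../..#/### depth 4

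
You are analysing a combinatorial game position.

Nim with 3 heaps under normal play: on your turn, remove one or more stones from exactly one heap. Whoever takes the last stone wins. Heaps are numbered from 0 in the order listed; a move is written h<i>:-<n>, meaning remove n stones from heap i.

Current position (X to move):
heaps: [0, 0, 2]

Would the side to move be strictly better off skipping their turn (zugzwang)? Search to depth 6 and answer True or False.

zugzwang((0,0,2), X) = False

[(0,0,2)] X move#1: h2:-1:-1/(0,0,1), h2:-2:+1/(0,0,0)*
[(0,0,0)] end (terminal -1, O#2); searched (0,0,2) to 6
if X skipped the turn, O would face:
~ [(0,0,2)] O move#1: h2:-1:-1/(0,0,1), h2:-2:+1/(0,0,0)*
~ [(0,0,0)] end (terminal -1, X#2); searched (0,0,2) to 6
compare (X): move=+1 vs pass=-1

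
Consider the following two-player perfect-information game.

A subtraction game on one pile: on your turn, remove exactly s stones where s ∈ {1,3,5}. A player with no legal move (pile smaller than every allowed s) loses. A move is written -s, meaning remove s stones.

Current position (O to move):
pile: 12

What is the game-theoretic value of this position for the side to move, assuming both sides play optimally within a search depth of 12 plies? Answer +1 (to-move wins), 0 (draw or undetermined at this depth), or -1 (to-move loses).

value(12, O) = -1

[12] O move#1: -1:-1/11*, -3:-1/9, -5:-1/7
[11] X move#2: -1:+1/10*, -3:+1/8, -5:+1/6
[10] O move#3: -1:-1/9*, -3:-1/7, -5:-1/5
[9] X move#4: -1:+1/8*, -3:+1/6, -5:+1/4
[8] O move#5: -1:-1/7*, -3:-1/5, -5:-1/3
[7] X move#6: -1:+1/6*, -3:+1/4, -5:+1/2
[6] O move#7: -1:-1/5*, -3:-1/3, -5:-1/1
[5] X move#8: -1:+1/4*, -3:+1/2, -5:+1/0
[4] O move#9: -1:-1/3*, -3:-1/1
[3] X move#10: -1:+1/2*, -3:+1/0
[2] O move#11: -1:-1/1*
[1] X move#12: -1:+1/0*
[0] end (terminal -1, O#13); searched 12 to 12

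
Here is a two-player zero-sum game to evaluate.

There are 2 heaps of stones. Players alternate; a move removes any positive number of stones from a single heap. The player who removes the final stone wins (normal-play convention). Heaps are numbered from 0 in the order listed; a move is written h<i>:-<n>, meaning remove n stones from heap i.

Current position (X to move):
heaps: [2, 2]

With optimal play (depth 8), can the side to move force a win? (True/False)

X winning at [(2,2)]: False

p1 X@[(2,2)]: h0:-1[(1,2)]-1* h0:-2[(0,2)]-1 h1:-1[(2,1)]-1 h1:-2[(2,0)]-1
p2 O@[(1,2)]: h0:-1[(0,2)]-1 h1:-1[(1,1)]+1* h1:-2[(1,0)]-1
p3 X@[(1,1)]: h0:-1[(0,1)]-1* h1:-1[(1,0)]-1
p4 O@[(0,1)]: h1:-1[(0,0)]+1*
p5 X@[(0,0)] terminal -1; root [(2,2)] d8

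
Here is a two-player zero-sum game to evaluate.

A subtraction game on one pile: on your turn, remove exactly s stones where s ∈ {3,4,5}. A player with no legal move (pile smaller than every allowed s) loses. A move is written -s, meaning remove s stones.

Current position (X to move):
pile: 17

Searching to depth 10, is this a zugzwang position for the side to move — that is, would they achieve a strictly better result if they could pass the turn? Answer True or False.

zugzwang(17, X) = True

p1 X@[17]: -3[14]-1* -4[13]-1 -5[12]-1
p2 O@[14]: -3[11]-1 -4[10]+1* -5[9]+1
p3 X@[10]: -3[7]-1* -4[6]-1 -5[5]-1
p4 O@[7]: -3[4]-1 -4[3]-1 -5[2]+1*
p5 X@[2] terminal -1; root [17] d10
suppose X passes — search the same position with O to move:
pass> p1 O@[17]: -3[14]-1* -4[13]-1 -5[12]-1
pass> p2 X@[14]: -3[11]-1 -4[10]+1* -5[9]+1
pass> p3 O@[10]: -3[7]-1* -4[6]-1 -5[5]-1
pass> p4 X@[7]: -3[4]-1 -4[3]-1 -5[2]+1*
pass> p5 O@[2] terminal -1; root [17] d10
for X: play -1, pass +1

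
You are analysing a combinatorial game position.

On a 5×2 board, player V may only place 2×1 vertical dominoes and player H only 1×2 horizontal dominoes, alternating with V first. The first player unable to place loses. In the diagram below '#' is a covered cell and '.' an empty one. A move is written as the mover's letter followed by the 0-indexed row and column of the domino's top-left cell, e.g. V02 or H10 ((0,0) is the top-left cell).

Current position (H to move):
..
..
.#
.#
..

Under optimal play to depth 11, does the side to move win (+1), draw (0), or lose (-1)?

ply 1, H at ../../.#/.#/.. | H00=+1→##/../.#/.#/..*; H10=+1→../##/.#/.#/..; H40=-1→../../.#/.#/##
ply 2, V at ##/../.#/.#/.. | V10=-1→##/#./##/.#/..*; V20=-1→##/../##/##/..; V30=-1→##/../.#/##/#.
ply 3, H at ##/#./##/.#/.. | H40=+1→##/#./##/.#/##*
ply 4: ##/#./##/.#/## is terminal -1 (V); from ../../.#/.#/.. depth 11

value(../../.#/.#/.., H) = +1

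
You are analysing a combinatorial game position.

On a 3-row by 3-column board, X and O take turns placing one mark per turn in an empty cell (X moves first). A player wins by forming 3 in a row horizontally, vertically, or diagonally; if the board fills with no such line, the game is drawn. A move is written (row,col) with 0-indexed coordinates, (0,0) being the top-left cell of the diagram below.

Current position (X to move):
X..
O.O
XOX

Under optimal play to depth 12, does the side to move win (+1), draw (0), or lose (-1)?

value(X../O.O/XOX, X) = +1

ply 1, X at X../O.O/XOX | (0,1)=-1→XX./O.O/XOX; (0,2)=-1→X.X/O.O/XOX; (1,1)=+1→X../OXO/XOX*
ply 2: X../OXO/XOX is terminal -1 (O); from X../O.O/XOX depth 12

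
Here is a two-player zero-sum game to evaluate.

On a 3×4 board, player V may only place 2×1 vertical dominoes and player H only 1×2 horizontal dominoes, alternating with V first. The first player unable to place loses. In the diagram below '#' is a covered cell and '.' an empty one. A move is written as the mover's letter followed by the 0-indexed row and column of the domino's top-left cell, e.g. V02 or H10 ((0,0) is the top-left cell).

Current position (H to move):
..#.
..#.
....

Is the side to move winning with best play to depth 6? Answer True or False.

H winning at [..#./..#./....]: True

p1 H@[..#./..#./....]: H00[###./..#./....]-1 H10[..#./###./....]+1* H20[..#./..#./##..]-1 H21[..#./..#./.##.]-1 H22[..#./..#./..##]-1
p2 V@[..#./###./....]: V03[..##/####/....]-1* V13[..#./####/...#]-1
p3 H@[..##/####/....]: H00[####/####/....]+1* H20[..##/####/##..]+1 H21[..##/####/.##.]+1 H22[..##/####/..##]+1
p4 V@[####/####/....] terminal -1; root [..#./..#./....] d6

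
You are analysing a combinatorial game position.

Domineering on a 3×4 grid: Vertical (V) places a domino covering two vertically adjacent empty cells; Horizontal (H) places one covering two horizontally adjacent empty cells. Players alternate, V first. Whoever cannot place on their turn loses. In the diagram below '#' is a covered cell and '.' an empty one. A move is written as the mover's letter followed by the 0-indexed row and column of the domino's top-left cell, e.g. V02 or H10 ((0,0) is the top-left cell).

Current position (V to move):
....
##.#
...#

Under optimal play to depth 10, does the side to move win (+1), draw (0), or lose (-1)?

[..../##.#/...#] V move#1: V02:-1/..#./####/...#*, V12:-1/..../####/..##
[..#./####/...#] H move#2: H00:+1/###./####/...#*, H20:+1/..#./####/##.#, H21:+1/..#./####/.###
[###./####/...#] end (terminal -1, V#3); searched ..../##.#/...# to 10

value(..../##.#/...#, V) = -1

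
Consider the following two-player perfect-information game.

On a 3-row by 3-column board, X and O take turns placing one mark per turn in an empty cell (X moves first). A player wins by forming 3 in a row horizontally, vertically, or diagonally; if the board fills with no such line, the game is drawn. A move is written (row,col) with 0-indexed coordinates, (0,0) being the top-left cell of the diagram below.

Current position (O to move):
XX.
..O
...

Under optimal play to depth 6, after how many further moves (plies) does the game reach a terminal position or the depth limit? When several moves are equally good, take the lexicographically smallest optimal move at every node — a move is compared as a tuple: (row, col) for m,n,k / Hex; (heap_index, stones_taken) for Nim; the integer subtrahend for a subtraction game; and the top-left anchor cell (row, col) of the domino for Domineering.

PV length from [XX./..O/...]: 5 plies

ply 1, O at XX./..O/... | (0,2)=+1→XXO/..O/...*; (1,0)=-1→XX./O.O/...; (1,1)=-1→XX./.OO/...; (2,0)=-1→XX./..O/O..; (2,1)=-1→XX./..O/.O.; (2,2)=-1→XX./..O/..O
ply 2, X at XXO/..O/... | (1,0)=-1→XXO/X.O/...*; (1,1)=-1→XXO/.XO/...; (2,0)=-1→XXO/..O/X..; (2,1)=-1→XXO/..O/.X.; (2,2)=-1→XXO/..O/..X
ply 3, O at XXO/X.O/... | (1,1)=-1→XXO/XOO/...; (2,0)=+1→XXO/X.O/O..*; (2,1)=-1→XXO/X.O/.O.; (2,2)=+1→XXO/X.O/..O
ply 4, X at XXO/X.O/O.. | (1,1)=-1→XXO/XXO/O..*; (2,1)=-1→XXO/X.O/OX.; (2,2)=-1→XXO/X.O/O.X
ply 5, O at XXO/XXO/O.. | (2,1)=-1→XXO/XXO/OO.; (2,2)=+1→XXO/XXO/O.O*
ply 6: XXO/XXO/O.O is terminal -1 (X); from XX./..O/... depth 6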